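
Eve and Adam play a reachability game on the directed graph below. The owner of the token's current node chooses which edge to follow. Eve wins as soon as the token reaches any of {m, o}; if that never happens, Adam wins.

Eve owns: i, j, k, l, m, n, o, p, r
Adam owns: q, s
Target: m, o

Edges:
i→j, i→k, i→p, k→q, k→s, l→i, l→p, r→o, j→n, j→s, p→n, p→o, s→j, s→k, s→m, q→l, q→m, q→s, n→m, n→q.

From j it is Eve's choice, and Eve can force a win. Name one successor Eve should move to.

n

A0 = {m, o}
A1: add {n, p, r} — n (Eve) has n→m; p (Eve) has p→o; r (Eve) has r→o.
A2: add {i, j, l} — i (Eve) has i→p; j (Eve) has j→n; l (Eve) has l→p.
A3 = A2; e.g. k (Eve) has no edge into A2. Fixed point.
From j, successor n is in the attractor (rank 1); the other successor s is not.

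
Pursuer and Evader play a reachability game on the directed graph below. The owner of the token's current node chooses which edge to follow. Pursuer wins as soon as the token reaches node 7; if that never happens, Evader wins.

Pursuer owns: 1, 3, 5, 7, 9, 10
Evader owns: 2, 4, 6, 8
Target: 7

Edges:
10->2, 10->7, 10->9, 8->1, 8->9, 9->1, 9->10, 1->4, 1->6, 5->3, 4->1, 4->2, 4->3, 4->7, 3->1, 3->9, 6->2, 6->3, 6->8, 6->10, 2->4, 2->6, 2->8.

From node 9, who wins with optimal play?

Pursuer

A0 = {7}
A1: add {10} — 10 (Pursuer) has 10→7.
A2: add {9} — 9 (Pursuer) has 9→10.
9 ∈ A2, so Pursuer can force the target.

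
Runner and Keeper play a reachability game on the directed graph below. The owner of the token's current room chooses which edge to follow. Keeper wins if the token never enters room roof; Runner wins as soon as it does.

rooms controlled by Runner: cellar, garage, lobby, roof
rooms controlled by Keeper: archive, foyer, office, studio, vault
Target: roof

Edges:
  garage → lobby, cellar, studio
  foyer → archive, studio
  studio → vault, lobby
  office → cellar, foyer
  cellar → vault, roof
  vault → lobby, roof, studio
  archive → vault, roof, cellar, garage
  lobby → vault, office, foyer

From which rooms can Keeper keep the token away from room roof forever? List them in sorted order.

archive, foyer, lobby, office, studio, vault

A0 = {roof}
A1: add {cellar} — cellar (Runner) has cellar→roof.
A2: add {garage} — garage (Runner) has garage→cellar.
A3 = A2; e.g. vault (Keeper) can still go to lobby. Fixed point.
Runner's attractor = {cellar, garage, roof}; Keeper avoids the target exactly from the complement.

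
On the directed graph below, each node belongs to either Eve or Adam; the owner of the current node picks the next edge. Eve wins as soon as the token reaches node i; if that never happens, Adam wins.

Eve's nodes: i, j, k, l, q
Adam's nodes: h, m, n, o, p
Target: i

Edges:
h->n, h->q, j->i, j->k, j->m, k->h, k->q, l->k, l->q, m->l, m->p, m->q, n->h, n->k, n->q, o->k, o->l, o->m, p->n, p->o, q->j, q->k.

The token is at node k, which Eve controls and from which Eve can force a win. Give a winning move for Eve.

A0 = {i}
A1: add {j} — j (Eve) has j→i.
A2: add {q} — q (Eve) has q→j.
A3: add {k, l} — k (Eve) has k→q; l (Eve) has l→q.
A4 = A3; e.g. h (Adam) can still go to n. Fixed point.
From k, successor q is in the attractor (rank 2); the other successor h is not.

q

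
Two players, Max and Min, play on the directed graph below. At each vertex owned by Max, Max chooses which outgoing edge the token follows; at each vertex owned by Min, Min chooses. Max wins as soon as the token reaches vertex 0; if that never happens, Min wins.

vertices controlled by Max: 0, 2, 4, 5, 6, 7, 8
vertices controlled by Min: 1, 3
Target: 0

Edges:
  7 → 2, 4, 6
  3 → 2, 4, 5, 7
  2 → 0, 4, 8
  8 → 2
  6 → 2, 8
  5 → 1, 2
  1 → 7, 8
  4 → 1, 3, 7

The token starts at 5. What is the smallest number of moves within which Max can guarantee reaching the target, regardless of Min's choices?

A0 = {0}
A1: add {2} — 2 (Max) has 2→0.
A2: add {5, 6, 7, 8} — 5 (Max) has 5→2; 6 (Max) has 6→2; 7 (Max) has 7→2; 8 (Max) has 8→2.
5 enters the attractor at level 2, so Max can force the target in 2 moves from there.

2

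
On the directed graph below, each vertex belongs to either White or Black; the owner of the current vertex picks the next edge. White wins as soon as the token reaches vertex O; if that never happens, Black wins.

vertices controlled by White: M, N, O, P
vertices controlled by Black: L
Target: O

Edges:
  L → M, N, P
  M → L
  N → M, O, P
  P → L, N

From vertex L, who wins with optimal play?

Black

A0 = {O}
A1: add {N} — N (White) has N→O.
A2: add {P} — P (White) has P→N.
A3 = A2; e.g. L (Black) can still go to M. Fixed point.
L never enters the attractor, so Black can avoid the target forever.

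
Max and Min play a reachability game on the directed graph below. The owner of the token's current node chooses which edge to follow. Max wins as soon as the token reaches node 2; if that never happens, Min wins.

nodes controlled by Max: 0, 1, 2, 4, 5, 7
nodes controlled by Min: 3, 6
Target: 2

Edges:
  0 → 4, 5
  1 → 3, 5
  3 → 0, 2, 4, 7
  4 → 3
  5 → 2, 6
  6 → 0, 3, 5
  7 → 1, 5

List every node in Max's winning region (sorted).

0, 1, 2, 5, 7

A0 = {2}
A1: add {5} — 5 (Max) has 5→2.
A2: add {0, 1, 7} — 0 (Max) has 0→5; 1 (Max) has 1→5; 7 (Max) has 7→5.
A3 = A2; e.g. 3 (Min) can still go to 4. Fixed point.
Max's winning region = {0, 1, 2, 5, 7}.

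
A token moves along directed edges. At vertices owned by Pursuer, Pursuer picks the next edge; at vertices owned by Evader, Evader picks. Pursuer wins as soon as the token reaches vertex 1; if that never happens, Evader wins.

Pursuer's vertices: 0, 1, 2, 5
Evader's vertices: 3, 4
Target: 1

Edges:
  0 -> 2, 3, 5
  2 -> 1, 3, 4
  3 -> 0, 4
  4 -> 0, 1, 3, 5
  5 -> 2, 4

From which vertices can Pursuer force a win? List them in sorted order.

A0 = {1}
A1: add {2} — 2 (Pursuer) has 2→1.
A2: add {0, 5} — 0 (Pursuer) has 0→2; 5 (Pursuer) has 5→2.
A3 = A2; e.g. 3 (Evader) can still go to 4. Fixed point.
Pursuer's winning region = {0, 1, 2, 5}.

0, 1, 2, 5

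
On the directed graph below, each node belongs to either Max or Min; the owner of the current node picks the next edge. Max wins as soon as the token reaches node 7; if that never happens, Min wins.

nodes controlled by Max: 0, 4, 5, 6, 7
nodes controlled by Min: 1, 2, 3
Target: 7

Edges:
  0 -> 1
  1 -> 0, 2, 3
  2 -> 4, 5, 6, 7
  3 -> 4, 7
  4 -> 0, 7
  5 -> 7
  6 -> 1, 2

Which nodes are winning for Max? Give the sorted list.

3, 4, 5, 7

A0 = {7}
A1: add {4, 5} — 4 (Max) has 4→7; 5 (Max) has 5→7.
A2: add {3} — 3 (Min): all of {4, 7} already in.
A3 = A2; e.g. 0 (Max) has no edge into A2. Fixed point.
Max's winning region = {3, 4, 5, 7}.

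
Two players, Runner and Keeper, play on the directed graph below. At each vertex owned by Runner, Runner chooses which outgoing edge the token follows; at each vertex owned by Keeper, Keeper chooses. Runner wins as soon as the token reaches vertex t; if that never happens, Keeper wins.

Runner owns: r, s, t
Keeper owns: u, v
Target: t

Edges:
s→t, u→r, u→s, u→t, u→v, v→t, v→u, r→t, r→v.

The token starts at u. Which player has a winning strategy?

A0 = {t}
A1: add {r, s} — r (Runner) has r→t; s (Runner) has s→t.
A2 = A1; e.g. u (Keeper) can still go to v. Fixed point.
u never enters the attractor, so Keeper can avoid the target forever.

Keeper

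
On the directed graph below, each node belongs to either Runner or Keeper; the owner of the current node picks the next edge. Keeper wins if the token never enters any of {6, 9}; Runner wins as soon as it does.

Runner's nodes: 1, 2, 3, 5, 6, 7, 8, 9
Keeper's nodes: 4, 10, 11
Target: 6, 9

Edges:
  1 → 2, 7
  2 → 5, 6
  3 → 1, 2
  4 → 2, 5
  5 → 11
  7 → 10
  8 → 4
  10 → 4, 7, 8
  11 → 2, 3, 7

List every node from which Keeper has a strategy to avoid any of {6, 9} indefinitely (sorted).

A0 = {6, 9}
A1: add {2} — 2 (Runner) has 2→6.
A2: add {1, 3} — 1 (Runner) has 1→2; 3 (Runner) has 3→2.
A3 = A2; e.g. 4 (Keeper) can still go to 5. Fixed point.
Runner's attractor = {1, 2, 3, 6, 9}; Keeper avoids the target exactly from the complement.

4, 5, 7, 8, 10, 11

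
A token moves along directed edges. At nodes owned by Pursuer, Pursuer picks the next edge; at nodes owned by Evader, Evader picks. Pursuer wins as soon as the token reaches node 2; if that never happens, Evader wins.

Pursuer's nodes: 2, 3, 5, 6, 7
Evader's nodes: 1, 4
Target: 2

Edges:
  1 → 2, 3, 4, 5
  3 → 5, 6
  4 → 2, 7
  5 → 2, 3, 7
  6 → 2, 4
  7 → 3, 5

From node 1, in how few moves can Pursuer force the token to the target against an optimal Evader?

4

A0 = {2}
A1: add {5, 6} — 5 (Pursuer) has 5→2; 6 (Pursuer) has 6→2.
A2: add {3, 7} — 3 (Pursuer) has 3→5; 7 (Pursuer) has 7→5.
A3: add {4} — 4 (Evader): all of {2, 7} already in.
A4: add {1} — 1 (Evader): all of {2, 3, 4, 5} already in.
A4 = all vertices. Fixed point.
1 enters the attractor at level 4, so Pursuer can force the target in 4 moves from there.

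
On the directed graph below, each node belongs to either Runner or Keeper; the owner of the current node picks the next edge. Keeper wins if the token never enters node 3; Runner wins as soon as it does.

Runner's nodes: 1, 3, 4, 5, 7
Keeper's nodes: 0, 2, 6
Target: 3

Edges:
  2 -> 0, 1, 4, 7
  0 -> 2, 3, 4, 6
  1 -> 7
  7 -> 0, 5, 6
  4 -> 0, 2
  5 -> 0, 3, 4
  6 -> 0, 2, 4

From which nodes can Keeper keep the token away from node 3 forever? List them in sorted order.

A0 = {3}
A1: add {5} — 5 (Runner) has 5→3.
A2: add {7} — 7 (Runner) has 7→5.
A3: add {1} — 1 (Runner) has 1→7.
A4 = A3; e.g. 0 (Keeper) can still go to 2. Fixed point.
Runner's attractor = {1, 3, 5, 7}; Keeper avoids the target exactly from the complement.

0, 2, 4, 6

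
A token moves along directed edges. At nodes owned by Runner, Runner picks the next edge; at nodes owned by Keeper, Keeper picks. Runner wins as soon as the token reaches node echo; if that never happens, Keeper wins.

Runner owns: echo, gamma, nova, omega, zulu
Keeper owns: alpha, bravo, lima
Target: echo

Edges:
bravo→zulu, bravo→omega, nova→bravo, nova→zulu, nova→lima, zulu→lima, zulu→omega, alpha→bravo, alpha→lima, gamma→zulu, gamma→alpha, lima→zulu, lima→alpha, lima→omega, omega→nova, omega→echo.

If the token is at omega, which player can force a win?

Runner

A0 = {echo}
A1: add {omega} — omega (Runner) has omega→echo.
omega ∈ A1, so Runner can force the target.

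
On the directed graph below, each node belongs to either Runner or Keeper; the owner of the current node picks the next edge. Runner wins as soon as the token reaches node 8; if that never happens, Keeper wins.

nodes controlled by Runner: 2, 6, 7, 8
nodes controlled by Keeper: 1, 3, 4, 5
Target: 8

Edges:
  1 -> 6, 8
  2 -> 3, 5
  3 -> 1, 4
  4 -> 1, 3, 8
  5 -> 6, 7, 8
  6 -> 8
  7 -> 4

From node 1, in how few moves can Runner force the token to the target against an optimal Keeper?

2

A0 = {8}
A1: add {6} — 6 (Runner) has 6→8.
A2: add {1} — 1 (Keeper): all of {6, 8} already in.
A3 = A2; e.g. 2 (Runner) has no edge into A2. Fixed point.
1 enters the attractor at level 2, so Runner can force the target in 2 moves from there.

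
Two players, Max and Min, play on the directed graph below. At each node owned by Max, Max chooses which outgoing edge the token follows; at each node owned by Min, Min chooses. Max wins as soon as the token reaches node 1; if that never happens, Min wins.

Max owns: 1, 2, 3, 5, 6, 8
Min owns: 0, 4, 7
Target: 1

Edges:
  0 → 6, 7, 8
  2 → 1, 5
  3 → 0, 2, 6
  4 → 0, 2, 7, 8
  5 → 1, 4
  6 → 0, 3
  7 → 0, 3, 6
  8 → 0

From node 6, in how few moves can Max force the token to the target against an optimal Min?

3

A0 = {1}
A1: add {2, 5} — 2 (Max) has 2→1; 5 (Max) has 5→1.
A2: add {3} — 3 (Max) has 3→2.
A3: add {6} — 6 (Max) has 6→3.
A4 = A3; e.g. 0 (Min) can still go to 7. Fixed point.
6 enters the attractor at level 3, so Max can force the target in 3 moves from there.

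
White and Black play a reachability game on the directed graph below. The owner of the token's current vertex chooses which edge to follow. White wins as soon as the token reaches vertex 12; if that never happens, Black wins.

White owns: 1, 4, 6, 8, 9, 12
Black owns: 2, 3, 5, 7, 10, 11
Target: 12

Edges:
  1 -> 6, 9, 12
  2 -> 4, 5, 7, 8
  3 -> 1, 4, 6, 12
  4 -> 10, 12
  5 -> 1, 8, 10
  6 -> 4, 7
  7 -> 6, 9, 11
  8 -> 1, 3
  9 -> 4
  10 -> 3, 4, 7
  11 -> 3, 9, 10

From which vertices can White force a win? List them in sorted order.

A0 = {12}
A1: add {1, 4} — 1 (White) has 1→12; 4 (White) has 4→12.
A2: add {6, 8, 9} — 6 (White) has 6→4; 8 (White) has 8→1; 9 (White) has 9→4.
A3: add {3} — 3 (Black): all of {1, 4, 6, 12} already in.
A4 = A3; e.g. 2 (Black) can still go to 5. Fixed point.
White's winning region = {1, 3, 4, 6, 8, 9, 12}.

1, 3, 4, 6, 8, 9, 12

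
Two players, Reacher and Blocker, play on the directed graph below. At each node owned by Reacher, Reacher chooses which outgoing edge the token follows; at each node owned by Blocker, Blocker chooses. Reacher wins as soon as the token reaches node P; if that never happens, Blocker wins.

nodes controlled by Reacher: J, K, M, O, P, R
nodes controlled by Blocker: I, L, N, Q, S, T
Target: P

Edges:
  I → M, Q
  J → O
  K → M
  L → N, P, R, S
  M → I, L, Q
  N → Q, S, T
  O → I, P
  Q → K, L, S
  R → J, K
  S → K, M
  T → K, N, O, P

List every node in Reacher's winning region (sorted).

J, O, P, R

A0 = {P}
A1: add {O} — O (Reacher) has O→P.
A2: add {J} — J (Reacher) has J→O.
A3: add {R} — R (Reacher) has R→J.
A4 = A3; e.g. I (Blocker) can still go to M. Fixed point.
Reacher's winning region = {J, O, P, R}.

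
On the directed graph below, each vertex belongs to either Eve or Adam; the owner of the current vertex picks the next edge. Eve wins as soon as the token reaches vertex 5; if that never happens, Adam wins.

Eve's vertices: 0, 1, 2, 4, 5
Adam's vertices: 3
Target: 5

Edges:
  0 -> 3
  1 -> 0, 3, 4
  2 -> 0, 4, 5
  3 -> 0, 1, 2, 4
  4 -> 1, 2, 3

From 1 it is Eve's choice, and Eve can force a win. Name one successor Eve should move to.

A0 = {5}
A1: add {2} — 2 (Eve) has 2→5.
A2: add {4} — 4 (Eve) has 4→2.
A3: add {1} — 1 (Eve) has 1→4.
A4 = A3; e.g. 0 (Eve) has no edge into A3. Fixed point.
From 1, successor 4 is in the attractor (rank 2); the other successors 0, 3 are not.

4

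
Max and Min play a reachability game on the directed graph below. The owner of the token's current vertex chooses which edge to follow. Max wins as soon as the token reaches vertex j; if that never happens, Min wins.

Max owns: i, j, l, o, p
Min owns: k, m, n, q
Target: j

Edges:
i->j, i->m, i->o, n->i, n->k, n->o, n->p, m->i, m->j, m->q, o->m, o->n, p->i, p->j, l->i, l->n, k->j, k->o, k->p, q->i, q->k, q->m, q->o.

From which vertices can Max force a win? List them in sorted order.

A0 = {j}
A1: add {i, p} — i (Max) has i→j; p (Max) has p→j.
A2: add {l} — l (Max) has l→i.
A3 = A2; e.g. k (Min) can still go to o. Fixed point.
Max's winning region = {i, j, l, p}.

i, j, l, p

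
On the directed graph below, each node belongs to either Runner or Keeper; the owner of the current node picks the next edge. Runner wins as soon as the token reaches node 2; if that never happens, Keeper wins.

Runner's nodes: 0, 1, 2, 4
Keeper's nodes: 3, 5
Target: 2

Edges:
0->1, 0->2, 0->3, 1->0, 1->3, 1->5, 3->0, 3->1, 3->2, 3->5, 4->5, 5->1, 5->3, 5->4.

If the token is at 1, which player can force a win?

Runner

A0 = {2}
A1: add {0} — 0 (Runner) has 0→2.
A2: add {1} — 1 (Runner) has 1→0.
A3 = A2; e.g. 3 (Keeper) can still go to 5. Fixed point.
1 ∈ A2, so Runner can force the target.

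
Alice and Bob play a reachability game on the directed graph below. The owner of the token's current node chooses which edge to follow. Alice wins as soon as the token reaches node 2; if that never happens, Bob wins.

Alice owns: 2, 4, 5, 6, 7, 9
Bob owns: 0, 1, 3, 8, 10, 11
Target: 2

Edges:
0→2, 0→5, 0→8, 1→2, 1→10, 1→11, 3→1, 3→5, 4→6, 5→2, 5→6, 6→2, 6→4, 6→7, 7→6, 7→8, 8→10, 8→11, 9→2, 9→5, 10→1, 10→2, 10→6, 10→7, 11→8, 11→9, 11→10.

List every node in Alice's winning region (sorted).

A0 = {2}
A1: add {5, 6, 9} — 5 (Alice) has 5→2; 6 (Alice) has 6→2; 9 (Alice) has 9→2.
A2: add {4, 7} — 4 (Alice) has 4→6; 7 (Alice) has 7→6.
A3 = A2; e.g. 0 (Bob) can still go to 8. Fixed point.
Alice's winning region = {2, 4, 5, 6, 7, 9}.

2, 4, 5, 6, 7, 9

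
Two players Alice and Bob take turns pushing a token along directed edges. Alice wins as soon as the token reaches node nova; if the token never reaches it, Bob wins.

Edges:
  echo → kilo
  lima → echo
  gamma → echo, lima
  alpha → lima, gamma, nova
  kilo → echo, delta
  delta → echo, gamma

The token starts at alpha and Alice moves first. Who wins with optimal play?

Track states (vertex, player-to-move).
A0 = {(nova,Alice), (nova,Bob)}
A1: add {(alpha,Alice)}.
(alpha,Alice) ∈ A1 ⇒ Alice forces the target.

Alice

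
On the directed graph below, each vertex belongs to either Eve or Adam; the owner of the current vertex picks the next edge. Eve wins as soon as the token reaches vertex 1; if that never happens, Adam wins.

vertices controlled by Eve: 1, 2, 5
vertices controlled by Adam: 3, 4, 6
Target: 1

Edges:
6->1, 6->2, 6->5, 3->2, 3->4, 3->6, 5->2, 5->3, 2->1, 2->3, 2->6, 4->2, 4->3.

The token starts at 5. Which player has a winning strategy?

A0 = {1}
A1: add {2} — 2 (Eve) has 2→1.
A2: add {5} — 5 (Eve) has 5→2.
5 ∈ A2, so Eve can force the target.

Eve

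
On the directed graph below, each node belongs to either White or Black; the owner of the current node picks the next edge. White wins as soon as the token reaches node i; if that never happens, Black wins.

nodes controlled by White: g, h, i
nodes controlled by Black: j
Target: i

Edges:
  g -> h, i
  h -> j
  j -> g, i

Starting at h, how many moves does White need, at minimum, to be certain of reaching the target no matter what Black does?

3

A0 = {i}
A1: add {g} — g (White) has g→i.
A2: add {j} — j (Black): all of {g, i} already in.
A3: add {h} — h (White) has h→j.
A3 = all vertices. Fixed point.
h enters the attractor at level 3, so White can force the target in 3 moves from there.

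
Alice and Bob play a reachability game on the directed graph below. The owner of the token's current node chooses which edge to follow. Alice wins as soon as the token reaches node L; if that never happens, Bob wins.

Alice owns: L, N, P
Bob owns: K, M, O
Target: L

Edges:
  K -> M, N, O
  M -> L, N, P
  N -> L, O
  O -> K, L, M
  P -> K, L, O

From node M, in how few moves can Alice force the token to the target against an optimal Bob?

A0 = {L}
A1: add {N, P} — N (Alice) has N→L; P (Alice) has P→L.
A2: add {M} — M (Bob): all of {L, N, P} already in.
A3 = A2; e.g. K (Bob) can still go to O. Fixed point.
M enters the attractor at level 2, so Alice can force the target in 2 moves from there.

2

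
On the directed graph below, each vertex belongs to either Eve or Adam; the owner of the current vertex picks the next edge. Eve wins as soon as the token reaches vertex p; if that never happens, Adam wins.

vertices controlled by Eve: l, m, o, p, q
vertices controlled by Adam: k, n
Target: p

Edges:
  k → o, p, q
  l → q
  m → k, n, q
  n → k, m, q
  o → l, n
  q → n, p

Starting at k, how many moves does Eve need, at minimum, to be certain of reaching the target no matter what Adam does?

A0 = {p}
A1: add {q} — q (Eve) has q→p.
A2: add {l, m} — l (Eve) has l→q; m (Eve) has m→q.
A3: add {o} — o (Eve) has o→l.
A4: add {k} — k (Adam): all of {o, p, q} already in.
k enters the attractor at level 4, so Eve can force the target in 4 moves from there.

4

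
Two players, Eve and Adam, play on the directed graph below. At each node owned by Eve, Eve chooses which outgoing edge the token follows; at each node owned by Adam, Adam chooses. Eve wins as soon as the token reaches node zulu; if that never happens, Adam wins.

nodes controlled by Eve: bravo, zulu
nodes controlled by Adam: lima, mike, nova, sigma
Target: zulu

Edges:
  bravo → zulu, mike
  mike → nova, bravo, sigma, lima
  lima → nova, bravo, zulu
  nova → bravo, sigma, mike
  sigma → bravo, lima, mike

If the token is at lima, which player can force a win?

A0 = {zulu}
A1: add {bravo} — bravo (Eve) has bravo→zulu.
A2 = A1; e.g. nova (Adam) can still go to sigma. Fixed point.
lima never enters the attractor, so Adam can avoid the target forever.

Adam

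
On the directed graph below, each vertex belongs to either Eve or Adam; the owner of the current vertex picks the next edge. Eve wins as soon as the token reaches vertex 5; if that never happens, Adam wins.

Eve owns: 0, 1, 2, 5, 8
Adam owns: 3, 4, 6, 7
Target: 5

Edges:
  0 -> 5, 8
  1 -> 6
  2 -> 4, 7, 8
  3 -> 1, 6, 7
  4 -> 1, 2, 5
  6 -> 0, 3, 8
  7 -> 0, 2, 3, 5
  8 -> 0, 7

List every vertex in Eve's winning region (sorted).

0, 2, 5, 8

A0 = {5}
A1: add {0} — 0 (Eve) has 0→5.
A2: add {8} — 8 (Eve) has 8→0.
A3: add {2} — 2 (Eve) has 2→8.
A4 = A3; e.g. 1 (Eve) has no edge into A3. Fixed point.
Eve's winning region = {0, 2, 5, 8}.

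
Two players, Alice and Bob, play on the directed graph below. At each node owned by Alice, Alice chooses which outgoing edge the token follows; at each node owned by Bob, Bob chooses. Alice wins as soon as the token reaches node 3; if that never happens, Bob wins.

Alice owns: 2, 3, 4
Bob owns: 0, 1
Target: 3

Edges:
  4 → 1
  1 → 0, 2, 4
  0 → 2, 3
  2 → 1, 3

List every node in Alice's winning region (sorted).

A0 = {3}
A1: add {2} — 2 (Alice) has 2→3.
A2: add {0} — 0 (Bob): all of {2, 3} already in.
A3 = A2; e.g. 1 (Bob) can still go to 4. Fixed point.
Alice's winning region = {0, 2, 3}.

0, 2, 3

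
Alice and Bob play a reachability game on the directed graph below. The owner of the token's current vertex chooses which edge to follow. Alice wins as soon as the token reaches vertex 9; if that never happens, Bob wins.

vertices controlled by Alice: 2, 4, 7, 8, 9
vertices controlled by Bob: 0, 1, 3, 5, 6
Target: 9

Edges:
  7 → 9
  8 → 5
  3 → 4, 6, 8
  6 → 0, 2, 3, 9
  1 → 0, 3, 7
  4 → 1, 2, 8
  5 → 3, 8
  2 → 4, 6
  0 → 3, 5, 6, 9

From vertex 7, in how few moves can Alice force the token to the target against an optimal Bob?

A0 = {9}
A1: add {7} — 7 (Alice) has 7→9.
A2 = A1; e.g. 0 (Bob) can still go to 3. Fixed point.
7 enters the attractor at level 1, so Alice can force the target in 1 move from there.

1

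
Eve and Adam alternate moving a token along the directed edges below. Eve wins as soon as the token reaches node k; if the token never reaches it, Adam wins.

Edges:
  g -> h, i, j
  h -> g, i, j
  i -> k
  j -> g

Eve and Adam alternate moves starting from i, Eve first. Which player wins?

Track states (vertex, player-to-move).
A0 = {(k,Eve), (k,Adam)}
A1: add {(i,Eve), (i,Adam)}.
(i,Eve) ∈ A1 ⇒ Eve forces the target.

Eve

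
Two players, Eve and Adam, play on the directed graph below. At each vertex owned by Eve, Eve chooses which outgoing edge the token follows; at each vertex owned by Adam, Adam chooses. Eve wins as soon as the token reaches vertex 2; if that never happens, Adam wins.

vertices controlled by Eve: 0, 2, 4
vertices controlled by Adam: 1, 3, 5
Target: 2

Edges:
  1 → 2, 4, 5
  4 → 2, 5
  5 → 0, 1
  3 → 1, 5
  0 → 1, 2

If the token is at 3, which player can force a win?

Adam

A0 = {2}
A1: add {0, 4} — 0 (Eve) has 0→2; 4 (Eve) has 4→2.
A2 = A1; e.g. 1 (Adam) can still go to 5. Fixed point.
3 never enters the attractor, so Adam can avoid the target forever.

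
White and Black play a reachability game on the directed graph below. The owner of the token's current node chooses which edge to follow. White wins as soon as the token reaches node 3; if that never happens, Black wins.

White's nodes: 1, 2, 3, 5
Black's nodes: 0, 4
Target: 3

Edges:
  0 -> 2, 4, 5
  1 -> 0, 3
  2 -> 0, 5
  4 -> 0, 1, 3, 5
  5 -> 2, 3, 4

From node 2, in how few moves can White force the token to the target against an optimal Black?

A0 = {3}
A1: add {1, 5} — 1 (White) has 1→3; 5 (White) has 5→3.
A2: add {2} — 2 (White) has 2→5.
A3 = A2; e.g. 0 (Black) can still go to 4. Fixed point.
2 enters the attractor at level 2, so White can force the target in 2 moves from there.

2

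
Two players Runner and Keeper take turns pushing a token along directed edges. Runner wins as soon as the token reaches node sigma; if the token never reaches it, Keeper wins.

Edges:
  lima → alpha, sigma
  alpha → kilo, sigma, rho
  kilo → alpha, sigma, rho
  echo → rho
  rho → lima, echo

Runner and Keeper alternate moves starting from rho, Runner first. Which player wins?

Runner

Track states (vertex, player-to-move).
A0 = {(sigma,Runner), (sigma,Keeper)}
A1: add {(lima,Runner), (alpha,Runner), (kilo,Runner)}.
A2: add {(lima,Keeper)}.
A3: add {(rho,Runner)}.
(rho,Runner) ∈ A3 ⇒ Runner forces the target.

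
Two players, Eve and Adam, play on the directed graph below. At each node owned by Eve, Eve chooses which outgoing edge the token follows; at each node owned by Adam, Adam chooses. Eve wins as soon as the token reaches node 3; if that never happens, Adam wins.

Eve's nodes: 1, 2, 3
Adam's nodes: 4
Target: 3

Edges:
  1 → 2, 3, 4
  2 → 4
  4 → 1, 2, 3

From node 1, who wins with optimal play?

Eve

A0 = {3}
A1: add {1} — 1 (Eve) has 1→3.
A2 = A1; e.g. 2 (Eve) has no edge into A1. Fixed point.
1 ∈ A1, so Eve can force the target.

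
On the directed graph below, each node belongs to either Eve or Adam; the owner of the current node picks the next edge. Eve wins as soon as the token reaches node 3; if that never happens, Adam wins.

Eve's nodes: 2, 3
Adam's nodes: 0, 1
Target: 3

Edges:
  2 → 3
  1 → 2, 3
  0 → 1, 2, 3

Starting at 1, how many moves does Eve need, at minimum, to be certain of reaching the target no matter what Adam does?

A0 = {3}
A1: add {2} — 2 (Eve) has 2→3.
A2: add {1} — 1 (Adam): all of {2, 3} already in.
1 enters the attractor at level 2, so Eve can force the target in 2 moves from there.

2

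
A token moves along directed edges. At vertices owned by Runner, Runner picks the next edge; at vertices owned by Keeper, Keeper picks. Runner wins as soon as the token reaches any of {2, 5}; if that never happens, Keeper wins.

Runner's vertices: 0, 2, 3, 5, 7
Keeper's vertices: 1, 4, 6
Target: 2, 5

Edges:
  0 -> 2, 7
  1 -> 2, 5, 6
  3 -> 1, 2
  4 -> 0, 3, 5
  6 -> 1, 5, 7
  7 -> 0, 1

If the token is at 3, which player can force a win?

A0 = {2, 5}
A1: add {0, 3} — 0 (Runner) has 0→2; 3 (Runner) has 3→2.
3 ∈ A1, so Runner can force the target.

Runner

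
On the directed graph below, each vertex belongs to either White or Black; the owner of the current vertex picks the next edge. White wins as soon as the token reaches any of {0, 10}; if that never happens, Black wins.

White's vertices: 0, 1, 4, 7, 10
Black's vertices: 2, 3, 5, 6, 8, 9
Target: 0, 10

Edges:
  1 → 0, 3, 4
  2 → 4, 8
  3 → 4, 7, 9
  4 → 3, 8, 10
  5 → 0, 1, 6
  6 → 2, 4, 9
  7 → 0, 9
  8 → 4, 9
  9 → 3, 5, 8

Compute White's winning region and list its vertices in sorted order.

A0 = {0, 10}
A1: add {1, 4, 7} — 1 (White) has 1→0; 4 (White) has 4→10; 7 (White) has 7→0.
A2 = A1; e.g. 2 (Black) can still go to 8. Fixed point.
White's winning region = {0, 1, 4, 7, 10}.

0, 1, 4, 7, 10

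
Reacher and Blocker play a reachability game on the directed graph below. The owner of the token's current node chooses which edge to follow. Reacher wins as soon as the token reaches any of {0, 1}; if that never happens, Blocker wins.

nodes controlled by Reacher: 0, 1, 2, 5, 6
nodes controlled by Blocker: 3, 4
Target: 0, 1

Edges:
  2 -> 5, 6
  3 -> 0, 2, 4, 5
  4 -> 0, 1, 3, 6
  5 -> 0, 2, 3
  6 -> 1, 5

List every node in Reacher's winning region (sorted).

0, 1, 2, 5, 6

A0 = {0, 1}
A1: add {5, 6} — 5 (Reacher) has 5→0; 6 (Reacher) has 6→1.
A2: add {2} — 2 (Reacher) has 2→5.
A3 = A2; e.g. 3 (Blocker) can still go to 4. Fixed point.
Reacher's winning region = {0, 1, 2, 5, 6}.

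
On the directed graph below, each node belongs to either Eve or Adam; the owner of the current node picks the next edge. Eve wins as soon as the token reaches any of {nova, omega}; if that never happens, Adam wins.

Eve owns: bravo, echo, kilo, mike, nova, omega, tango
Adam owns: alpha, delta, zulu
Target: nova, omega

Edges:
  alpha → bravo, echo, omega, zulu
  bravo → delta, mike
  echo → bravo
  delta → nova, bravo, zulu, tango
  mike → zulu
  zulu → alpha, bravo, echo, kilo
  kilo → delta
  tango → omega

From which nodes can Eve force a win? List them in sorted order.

A0 = {nova, omega}
A1: add {tango} — tango (Eve) has tango→omega.
A2 = A1; e.g. alpha (Adam) can still go to bravo. Fixed point.
Eve's winning region = {nova, omega, tango}.

nova, omega, tango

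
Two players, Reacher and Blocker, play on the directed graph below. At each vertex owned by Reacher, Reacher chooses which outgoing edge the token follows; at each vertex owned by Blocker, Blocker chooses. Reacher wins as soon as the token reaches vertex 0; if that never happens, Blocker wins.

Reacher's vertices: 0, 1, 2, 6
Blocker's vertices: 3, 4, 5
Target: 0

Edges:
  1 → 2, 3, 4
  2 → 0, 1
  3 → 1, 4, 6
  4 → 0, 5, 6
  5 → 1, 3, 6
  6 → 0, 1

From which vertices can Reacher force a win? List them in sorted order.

A0 = {0}
A1: add {2, 6} — 2 (Reacher) has 2→0; 6 (Reacher) has 6→0.
A2: add {1} — 1 (Reacher) has 1→2.
A3 = A2; e.g. 3 (Blocker) can still go to 4. Fixed point.
Reacher's winning region = {0, 1, 2, 6}.

0, 1, 2, 6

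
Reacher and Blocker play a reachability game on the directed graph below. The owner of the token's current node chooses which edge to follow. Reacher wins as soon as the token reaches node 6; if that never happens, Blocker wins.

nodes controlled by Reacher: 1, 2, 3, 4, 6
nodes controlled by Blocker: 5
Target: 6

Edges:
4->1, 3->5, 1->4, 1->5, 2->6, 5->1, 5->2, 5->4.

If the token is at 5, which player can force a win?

A0 = {6}
A1: add {2} — 2 (Reacher) has 2→6.
A2 = A1; e.g. 1 (Reacher) has no edge into A1. Fixed point.
5 never enters the attractor, so Blocker can avoid the target forever.

Blocker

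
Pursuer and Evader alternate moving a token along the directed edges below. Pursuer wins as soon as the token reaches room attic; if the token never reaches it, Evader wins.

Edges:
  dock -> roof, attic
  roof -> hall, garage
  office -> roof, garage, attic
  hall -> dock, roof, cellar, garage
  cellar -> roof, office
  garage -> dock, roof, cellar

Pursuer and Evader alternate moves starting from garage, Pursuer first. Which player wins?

Evader

Track states (vertex, player-to-move).
A0 = {(attic,Pursuer), (attic,Evader)}
A1: add {(dock,Pursuer), (office,Pursuer)}.
A2 = A1; e.g. (dock,Evader) stays out. (garage,Pursuer) never enters ⇒ Evader avoids the target.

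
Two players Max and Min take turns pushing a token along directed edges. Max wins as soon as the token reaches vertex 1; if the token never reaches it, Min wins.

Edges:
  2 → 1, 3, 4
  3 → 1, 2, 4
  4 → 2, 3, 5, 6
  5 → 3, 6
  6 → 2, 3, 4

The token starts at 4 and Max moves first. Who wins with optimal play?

Min

Track states (vertex, player-to-move).
A0 = {(1,Max), (1,Min)}
A1: add {(2,Max), (3,Max)}.
A2 = A1; e.g. (2,Min) stays out. (4,Max) never enters ⇒ Min avoids the target.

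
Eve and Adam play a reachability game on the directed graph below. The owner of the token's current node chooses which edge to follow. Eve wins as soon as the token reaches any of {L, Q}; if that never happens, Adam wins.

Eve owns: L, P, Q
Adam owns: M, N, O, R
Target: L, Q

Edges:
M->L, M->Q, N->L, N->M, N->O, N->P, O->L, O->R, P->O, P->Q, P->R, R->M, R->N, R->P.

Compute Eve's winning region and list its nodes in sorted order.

L, M, P, Q

A0 = {L, Q}
A1: add {M, P} — M (Adam): all of {L, Q} already in; P (Eve) has P→Q.
A2 = A1; e.g. N (Adam) can still go to O. Fixed point.
Eve's winning region = {L, M, P, Q}.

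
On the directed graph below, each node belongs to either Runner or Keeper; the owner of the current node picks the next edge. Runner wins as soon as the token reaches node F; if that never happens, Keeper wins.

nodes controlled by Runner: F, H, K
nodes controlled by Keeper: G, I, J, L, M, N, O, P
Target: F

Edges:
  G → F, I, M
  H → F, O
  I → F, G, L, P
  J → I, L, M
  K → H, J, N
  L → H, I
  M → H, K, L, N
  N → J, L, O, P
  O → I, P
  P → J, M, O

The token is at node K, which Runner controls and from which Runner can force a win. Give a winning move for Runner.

H

A0 = {F}
A1: add {H} — H (Runner) has H→F.
A2: add {K} — K (Runner) has K→H.
A3 = A2; e.g. G (Keeper) can still go to I. Fixed point.
From K, successor H is in the attractor (rank 1); the other successors J, N are not.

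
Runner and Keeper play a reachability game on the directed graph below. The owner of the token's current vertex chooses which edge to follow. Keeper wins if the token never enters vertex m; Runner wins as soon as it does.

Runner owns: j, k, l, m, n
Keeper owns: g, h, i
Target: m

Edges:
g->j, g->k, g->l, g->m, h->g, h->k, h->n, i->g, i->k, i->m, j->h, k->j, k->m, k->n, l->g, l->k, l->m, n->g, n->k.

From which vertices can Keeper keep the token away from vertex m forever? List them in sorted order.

A0 = {m}
A1: add {k, l} — k (Runner) has k→m; l (Runner) has l→m.
A2: add {n} — n (Runner) has n→k.
A3 = A2; e.g. g (Keeper) can still go to j. Fixed point.
Runner's attractor = {k, l, m, n}; Keeper avoids the target exactly from the complement.

g, h, i, j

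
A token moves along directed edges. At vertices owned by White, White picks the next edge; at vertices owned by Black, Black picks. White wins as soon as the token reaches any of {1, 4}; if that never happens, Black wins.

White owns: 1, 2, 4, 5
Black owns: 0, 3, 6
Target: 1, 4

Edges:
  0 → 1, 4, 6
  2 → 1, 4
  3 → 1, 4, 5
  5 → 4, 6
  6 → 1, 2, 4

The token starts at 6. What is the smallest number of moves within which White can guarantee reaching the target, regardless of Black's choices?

A0 = {1, 4}
A1: add {2, 5} — 2 (White) has 2→1; 5 (White) has 5→4.
A2: add {3, 6} — 3 (Black): all of {1, 4, 5} already in; 6 (Black): all of {1, 2, 4} already in.
6 enters the attractor at level 2, so White can force the target in 2 moves from there.

2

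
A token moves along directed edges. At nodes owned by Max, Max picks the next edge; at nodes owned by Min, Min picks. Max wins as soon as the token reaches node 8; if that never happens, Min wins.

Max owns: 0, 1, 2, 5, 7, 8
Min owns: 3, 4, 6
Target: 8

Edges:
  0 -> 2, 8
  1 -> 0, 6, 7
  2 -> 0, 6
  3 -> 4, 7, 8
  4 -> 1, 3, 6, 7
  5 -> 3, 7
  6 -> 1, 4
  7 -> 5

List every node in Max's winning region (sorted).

0, 1, 2, 8

A0 = {8}
A1: add {0} — 0 (Max) has 0→8.
A2: add {1, 2} — 1 (Max) has 1→0; 2 (Max) has 2→0.
A3 = A2; e.g. 3 (Min) can still go to 4. Fixed point.
Max's winning region = {0, 1, 2, 8}.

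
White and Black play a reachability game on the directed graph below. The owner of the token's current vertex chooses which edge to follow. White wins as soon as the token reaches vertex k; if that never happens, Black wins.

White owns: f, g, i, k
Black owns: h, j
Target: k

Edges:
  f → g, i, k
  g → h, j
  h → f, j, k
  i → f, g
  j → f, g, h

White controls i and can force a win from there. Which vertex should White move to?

A0 = {k}
A1: add {f} — f (White) has f→k.
A2: add {i} — i (White) has i→f.
A3 = A2; e.g. g (White) has no edge into A2. Fixed point.
From i, successor f is in the attractor (rank 1); the other successor g is not.

f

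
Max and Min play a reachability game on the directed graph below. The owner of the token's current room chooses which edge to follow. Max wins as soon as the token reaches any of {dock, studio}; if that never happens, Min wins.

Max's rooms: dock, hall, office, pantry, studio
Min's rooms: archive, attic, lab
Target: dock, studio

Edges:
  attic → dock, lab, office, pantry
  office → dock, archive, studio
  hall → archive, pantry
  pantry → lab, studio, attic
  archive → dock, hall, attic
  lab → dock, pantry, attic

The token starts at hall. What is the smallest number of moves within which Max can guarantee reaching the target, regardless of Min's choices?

2

A0 = {dock, studio}
A1: add {office, pantry} — office (Max) has office→dock; pantry (Max) has pantry→studio.
A2: add {hall} — hall (Max) has hall→pantry.
A3 = A2; e.g. archive (Min) can still go to attic. Fixed point.
hall enters the attractor at level 2, so Max can force the target in 2 moves from there.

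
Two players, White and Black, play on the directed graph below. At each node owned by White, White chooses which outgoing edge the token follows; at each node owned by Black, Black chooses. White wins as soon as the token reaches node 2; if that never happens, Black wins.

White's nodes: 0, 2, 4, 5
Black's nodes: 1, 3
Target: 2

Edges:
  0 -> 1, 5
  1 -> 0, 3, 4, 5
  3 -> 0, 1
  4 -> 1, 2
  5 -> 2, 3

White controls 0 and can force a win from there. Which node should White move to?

A0 = {2}
A1: add {4, 5} — 4 (White) has 4→2; 5 (White) has 5→2.
A2: add {0} — 0 (White) has 0→5.
A3 = A2; e.g. 1 (Black) can still go to 3. Fixed point.
From 0, successor 5 is in the attractor (rank 1); the other successor 1 is not.

5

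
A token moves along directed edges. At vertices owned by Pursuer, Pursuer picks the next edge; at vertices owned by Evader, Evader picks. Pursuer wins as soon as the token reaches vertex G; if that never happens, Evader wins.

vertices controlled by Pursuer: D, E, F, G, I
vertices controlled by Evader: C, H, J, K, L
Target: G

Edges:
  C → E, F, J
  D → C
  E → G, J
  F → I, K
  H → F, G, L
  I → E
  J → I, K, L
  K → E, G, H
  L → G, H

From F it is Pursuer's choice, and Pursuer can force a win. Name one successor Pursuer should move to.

A0 = {G}
A1: add {E} — E (Pursuer) has E→G.
A2: add {I} — I (Pursuer) has I→E.
A3: add {F} — F (Pursuer) has F→I.
A4 = A3; e.g. C (Evader) can still go to J. Fixed point.
From F, successor I is in the attractor (rank 2); the other successor K is not.

I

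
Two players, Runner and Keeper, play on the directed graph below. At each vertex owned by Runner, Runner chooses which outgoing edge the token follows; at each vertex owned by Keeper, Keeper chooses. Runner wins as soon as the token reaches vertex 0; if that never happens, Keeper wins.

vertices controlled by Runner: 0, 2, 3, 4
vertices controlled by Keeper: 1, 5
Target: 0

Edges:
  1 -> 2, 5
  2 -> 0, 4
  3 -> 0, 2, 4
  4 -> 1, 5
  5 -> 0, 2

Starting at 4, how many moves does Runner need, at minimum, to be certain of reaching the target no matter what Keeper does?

A0 = {0}
A1: add {2, 3} — 2 (Runner) has 2→0; 3 (Runner) has 3→0.
A2: add {5} — 5 (Keeper): all of {0, 2} already in.
A3: add {1, 4} — 1 (Keeper): all of {2, 5} already in; 4 (Runner) has 4→5.
A3 = all vertices. Fixed point.
4 enters the attractor at level 3, so Runner can force the target in 3 moves from there.

3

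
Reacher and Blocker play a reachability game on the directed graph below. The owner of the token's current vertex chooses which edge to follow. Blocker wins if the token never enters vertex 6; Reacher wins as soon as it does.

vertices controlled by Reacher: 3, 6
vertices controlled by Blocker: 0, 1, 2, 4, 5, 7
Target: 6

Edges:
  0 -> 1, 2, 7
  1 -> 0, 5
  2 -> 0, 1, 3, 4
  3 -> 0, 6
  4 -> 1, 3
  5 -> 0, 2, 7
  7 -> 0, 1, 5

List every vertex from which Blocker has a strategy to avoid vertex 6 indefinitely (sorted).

0, 1, 2, 4, 5, 7

A0 = {6}
A1: add {3} — 3 (Reacher) has 3→6.
A2 = A1; e.g. 0 (Blocker) can still go to 1. Fixed point.
Reacher's attractor = {3, 6}; Blocker avoids the target exactly from the complement.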